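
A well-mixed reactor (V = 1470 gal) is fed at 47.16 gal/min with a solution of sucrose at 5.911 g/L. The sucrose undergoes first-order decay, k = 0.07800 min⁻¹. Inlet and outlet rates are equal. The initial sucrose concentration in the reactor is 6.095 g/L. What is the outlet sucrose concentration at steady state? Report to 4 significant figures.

Accumulation = in − out − consumed: V dC/dt = Q C_in − Q C − k V C.
Steady state (dC/dt = 0): C_ss = Q C_in/(Q + kV) = C_in/(1 + kV/Q).
C_ss = 47.16·5.911/(47.16 + 0.07800·1470) = 278.763/161.820 = 1.72267 g/L.

1.723 g/L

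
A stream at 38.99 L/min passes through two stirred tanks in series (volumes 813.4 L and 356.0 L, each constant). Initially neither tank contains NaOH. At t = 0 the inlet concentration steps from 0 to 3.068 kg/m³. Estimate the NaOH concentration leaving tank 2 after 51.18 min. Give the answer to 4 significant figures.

Species balance on tank i: dCᵢ/dt = (Cᵢ₋₁ − Cᵢ)/τᵢ with τᵢ = Vᵢ/Q.
τ₁ = 813.4/38.99 = 20.8618 min; τ₂ = 356.0/38.99 = 9.13055 min.
Tank 1: C₁ = C_in(1 − e^(−t/τ₁)). Tank 2 (τ₁ ≠ τ₂): C₂ = C_in[1 − (τ₁ e^(−t/τ₁) − τ₂ e^(−t/τ₂))/(τ₁ − τ₂)].
At t = 51.18: e^(−t/τ₁) = 0.0860099, e^(−t/τ₂) = 0.00367810.
C₂ = 3.068·[1 − (20.8618·0.0860099 − 9.13055·0.00367810)/(11.7312)] = 3.068·0.849910 = 2.60752 kg/m³.

2.608 kg/m³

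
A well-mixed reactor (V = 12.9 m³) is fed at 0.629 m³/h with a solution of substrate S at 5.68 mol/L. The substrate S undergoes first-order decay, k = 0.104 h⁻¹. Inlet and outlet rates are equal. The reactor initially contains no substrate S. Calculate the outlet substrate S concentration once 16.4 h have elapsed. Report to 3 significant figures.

Accumulation = in − out − consumed: V dC/dt = Q C_in − Q C − k V C.
This is linear with rate a = Q/V + k = 0.15276 h⁻¹.
C_ss = Q C_in/(Q + kV) = 1.8130 mol/L; C(t) = C_ss + (C₀ − C_ss) e^(−a t).
C(16.4) = 1.8130 + (-1.8130)·e^(−0.15276·16.4) = 1.8130 + (-1.8130)·0.081654 = 1.6650 mol/L.

1.66 mol/L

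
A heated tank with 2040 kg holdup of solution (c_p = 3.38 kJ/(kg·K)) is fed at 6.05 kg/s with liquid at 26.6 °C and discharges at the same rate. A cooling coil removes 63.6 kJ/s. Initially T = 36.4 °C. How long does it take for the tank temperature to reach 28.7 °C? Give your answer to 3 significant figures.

306 s

M c_p dT/dt = ṁ c_p (T_in − T) − Q̇.
τ = M/ṁ = 337.19 s; T_ss = T_in − Q̇/(ṁ c_p) = 23.490 °C.
T(t) = T_ss + (T₀ − T_ss) e^(−t/τ). Set T = 28.7:
e^(−t/τ) = (28.7 − 23.490)/(36.4 − 23.490) = 0.40357
t = −337.19 · ln(0.40357) = 305.97 s.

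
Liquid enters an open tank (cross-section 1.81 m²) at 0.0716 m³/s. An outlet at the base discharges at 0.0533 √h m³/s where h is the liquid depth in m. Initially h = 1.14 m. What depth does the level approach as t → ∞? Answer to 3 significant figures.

A dh/dt = Q_in − 0.0533 √h. Steady state requires inflow = outflow:
Q_in = 0.0533 √h_ss ⇒ √h_ss = 0.0716/0.0533 = 1.3433.
h_ss = 1.3433² = 1.8046 m. (Since h₀ = 1.14 m < h_ss, the level will rise toward this value.)

1.80 m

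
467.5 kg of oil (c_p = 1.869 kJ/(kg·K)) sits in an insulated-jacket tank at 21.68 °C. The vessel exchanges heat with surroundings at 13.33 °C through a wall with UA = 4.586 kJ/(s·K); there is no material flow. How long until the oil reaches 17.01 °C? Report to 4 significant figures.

Unsteady energy balance on the tank contents: M c_p dT/dt = −UA(T − T_amb).
τ = M c_p/UA = 190.527 s; T_ss = T_amb = 13.3300 °C.
T(t) = T_ss + (T₀ − T_ss)e^(−t/τ); set T = 17.01:
t = −τ ln[(T − T_ss)/(T₀ − T_ss)] = −190.527 · ln(0.440719) = 156.108 s.

156.1 s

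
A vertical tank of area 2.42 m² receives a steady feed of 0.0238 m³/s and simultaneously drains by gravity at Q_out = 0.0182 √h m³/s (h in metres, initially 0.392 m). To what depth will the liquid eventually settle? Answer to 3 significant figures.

Level balance: A dh/dt = 0.0238 − 0.0182 √h. Setting dh/dt = 0:
Q_in = 0.0182 √h_ss ⇒ √h_ss = 0.0238/0.0182 = 1.3077.
h_ss = 1.3077² = 1.7101 m. (Since h₀ = 0.392 m < h_ss, the level will rise toward this value.)

1.71 m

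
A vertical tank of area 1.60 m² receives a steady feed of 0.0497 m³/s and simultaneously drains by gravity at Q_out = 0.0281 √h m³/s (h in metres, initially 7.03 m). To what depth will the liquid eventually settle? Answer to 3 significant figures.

3.13 m

Level balance: A dh/dt = 0.0497 − 0.0281 √h. Setting dh/dt = 0:
Q_in = 0.0281 √h_ss ⇒ √h_ss = 0.0497/0.0281 = 1.7687.
h_ss = 1.7687² = 3.1282 m. (Since h₀ = 7.03 m > h_ss, the level will fall toward this value.)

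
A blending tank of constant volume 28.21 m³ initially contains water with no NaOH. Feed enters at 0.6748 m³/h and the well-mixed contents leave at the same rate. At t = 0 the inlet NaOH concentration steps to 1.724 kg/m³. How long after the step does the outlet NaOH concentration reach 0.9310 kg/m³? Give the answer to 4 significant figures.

32.46 h

Species balance: V dC/dt = Q(C_in − C) ⇒ τ = V/Q = 41.8050 h.
C(t) = C_in + (C₀ − C_in) e^(−t/τ). Set C = 0.9310 and solve for t:
e^(−t/τ) = (C − C_in)/(C₀ − C_in) = (0.9310 − 1.724)/(0 − 1.724) = 0.459977
t = −τ ln(…) = 41.8050 × 0.776579 = 32.4649 h.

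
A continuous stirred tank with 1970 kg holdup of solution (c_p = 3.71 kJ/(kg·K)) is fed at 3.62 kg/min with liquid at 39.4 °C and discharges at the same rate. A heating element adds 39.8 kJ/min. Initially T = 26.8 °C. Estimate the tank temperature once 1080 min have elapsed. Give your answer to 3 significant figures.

40.2 °C

Heat balance on the well-mixed liquid: M c_p dT/dt = ṁ c_p (T_in − T) + 39.8.
Rearrange: dT/dt = (T_ss − T)/τ with τ = M/ṁ = 544.20 min and T_ss = T_in + Q̇/(ṁ c_p) = 42.363 °C.
Integrating: T(t) = T_ss + (T₀ − T_ss) e^(−t/τ).
T(1080) = 42.363 + (-15.563)·e^(−1080/544.20) = 42.363 + (-15.563)·0.13744 = 40.224 °C.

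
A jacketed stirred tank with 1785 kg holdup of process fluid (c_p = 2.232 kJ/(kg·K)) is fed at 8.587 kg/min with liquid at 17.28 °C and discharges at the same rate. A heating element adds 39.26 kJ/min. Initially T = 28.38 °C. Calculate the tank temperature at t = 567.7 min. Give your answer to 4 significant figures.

19.92 °C

Energy balance: M c_p dT/dt = ṁ c_p (T_in − T) + 39.26.
τ = M/ṁ = 207.872 min; T_ss = T_in + Q̇/(ṁ c_p) = 17.28 + 39.26/(8.587·2.232) = 19.3284 °C.
Solution: T(t) = T_ss + (T₀ − T_ss) e^(−t/τ).
T(567.7) = 19.3284 + (9.05160)·e^(−567.7/207.872) = 19.3284 + (9.05160)·0.0651539 = 19.9181 °C.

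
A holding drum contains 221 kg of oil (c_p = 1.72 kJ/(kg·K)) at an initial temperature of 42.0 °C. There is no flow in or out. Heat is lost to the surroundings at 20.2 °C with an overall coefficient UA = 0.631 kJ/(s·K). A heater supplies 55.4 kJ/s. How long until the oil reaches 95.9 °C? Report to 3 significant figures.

1020 s

Unsteady energy balance on the tank contents: M c_p dT/dt = −UA(T − T_amb) + Q̇.
τ = M c_p/UA = 602.41 s; T_ss = T_amb + Q̇/UA = 20.2 + 55.4/0.631 = 108.00 °C.
T(t) = T_ss + (T₀ − T_ss)e^(−t/τ); set T = 95.9:
t = −τ ln[(T − T_ss)/(T₀ − T_ss)] = −602.41 · ln(0.18330) = 1022.1 s.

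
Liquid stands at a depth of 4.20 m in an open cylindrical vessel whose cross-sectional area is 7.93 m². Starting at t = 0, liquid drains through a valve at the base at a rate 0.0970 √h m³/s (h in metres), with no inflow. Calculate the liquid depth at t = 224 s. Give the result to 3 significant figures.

0.462 m

Mass balance (ρ constant): A dh/dt = −0.0970 √h.
Separate and integrate: 2(√h − √h₀) = −(0.0970/A) t.
√h = √4.20 − 0.0970·224/(2·7.93) = 2.0494 − 1.3700 = 0.67940.
h = 0.67940² = 0.46159 m.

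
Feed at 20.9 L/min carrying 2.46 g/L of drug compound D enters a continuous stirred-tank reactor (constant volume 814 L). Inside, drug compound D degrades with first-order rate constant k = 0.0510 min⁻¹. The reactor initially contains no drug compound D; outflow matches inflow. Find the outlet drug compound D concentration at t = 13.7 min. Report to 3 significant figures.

0.536 g/L

Accumulation = in − out − consumed: V dC/dt = Q C_in − Q C − k V C.
dC/dt = (Q/V) C_in − (Q/V + k) C; effective rate a = Q/V + k = 0.025676 + 0.0510 = 0.076676 min⁻¹.
C_ss = Q C_in/(Q + kV) = 0.82376 g/L; C(t) = C_ss + (C₀ − C_ss) e^(−a t).
C(13.7) = 0.82376 + (-0.82376)·e^(−0.076676·13.7) = 0.82376 + (-0.82376)·0.34978 = 0.53563 g/L.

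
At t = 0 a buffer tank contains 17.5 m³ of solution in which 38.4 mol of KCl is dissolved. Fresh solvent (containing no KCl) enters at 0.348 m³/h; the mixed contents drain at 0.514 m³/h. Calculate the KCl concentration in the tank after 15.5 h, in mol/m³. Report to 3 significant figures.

Total volume: dV/dt = Q_in − Q_out = -0.16600 m³/h, so V(t) = 17.5 − 0.16600 t and V(15.5) = 14.927 m³.
No KCl enters, so dm/dt = −Q_out · (m/V).
dm/m = −Q_out dt/(V₀ − 0.16600 t); integrating gives ln(m/m₀) = −(Q_out/(Q_in−Q_out)) ln(V/V₀).
m = m₀ (V₀/V)^(Q_out/(Q_in−Q_out)) = 38.4 × (17.5/14.927)^(-3.0964) = 23.468 mol.
C = m/V = 23.468/14.927 = 1.5722 mol/m³.

1.57 mol/m³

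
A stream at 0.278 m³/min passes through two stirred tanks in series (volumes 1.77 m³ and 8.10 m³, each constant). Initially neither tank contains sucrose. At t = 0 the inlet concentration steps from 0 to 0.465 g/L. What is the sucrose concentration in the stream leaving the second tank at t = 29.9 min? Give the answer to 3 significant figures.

0.253 g/L

Species balance on tank i: dCᵢ/dt = (Cᵢ₋₁ − Cᵢ)/τᵢ with τᵢ = Vᵢ/Q.
τ₁ = 1.77/0.278 = 6.3669 min; τ₂ = 8.10/0.278 = 29.137 min.
Tank 1: C₁ = C_in(1 − e^(−t/τ₁)). Tank 2 (τ₁ ≠ τ₂): C₂ = C_in[1 − (τ₁ e^(−t/τ₁) − τ₂ e^(−t/τ₂))/(τ₁ − τ₂)].
At t = 29.9: e^(−t/τ₁) = 0.0091303, e^(−t/τ₂) = 0.35837.
C₂ = 0.465·[1 − (6.3669·0.0091303 − 29.137·0.35837)/(-22.770)] = 0.465·0.54398 = 0.25295 g/L.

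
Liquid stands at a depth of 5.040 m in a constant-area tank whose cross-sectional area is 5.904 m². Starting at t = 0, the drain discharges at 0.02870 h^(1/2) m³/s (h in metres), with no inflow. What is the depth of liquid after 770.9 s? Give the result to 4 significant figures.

With no inflow, A dh/dt = −0.02870 √h.
∫ h^(−1/2) dh = −(0.02870/A) ∫ dt, giving 2√h = 2√h₀ − (0.02870/A) t.
√h = √5.040 − 0.02870·770.9/(2·5.904) = 2.24499 − 1.87372 = 0.371279.
h = 0.371279² = 0.137848 m.

0.1378 m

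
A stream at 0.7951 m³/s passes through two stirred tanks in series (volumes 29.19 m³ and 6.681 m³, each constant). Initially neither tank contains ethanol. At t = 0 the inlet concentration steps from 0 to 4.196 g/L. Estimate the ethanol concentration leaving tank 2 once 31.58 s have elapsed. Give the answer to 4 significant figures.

1.923 g/L

Species balance on tank i: dCᵢ/dt = (Cᵢ₋₁ − Cᵢ)/τᵢ with τᵢ = Vᵢ/Q.
τ₁ = 29.19/0.7951 = 36.7124 s; τ₂ = 6.681/0.7951 = 8.40272 s.
Solving the cascade with C₁(0)=C₂(0)=0 gives C₂(t) = C_in[1 − (τ₁ e^(−t/τ₁) − τ₂ e^(−t/τ₂))/(τ₁ − τ₂)].
At t = 31.58: e^(−t/τ₁) = 0.423077, e^(−t/τ₂) = 0.0233232.
C₂ = 4.196·[1 − (36.7124·0.423077 − 8.40272·0.0233232)/(28.3096)] = 4.196·0.458270 = 1.92290 g/L.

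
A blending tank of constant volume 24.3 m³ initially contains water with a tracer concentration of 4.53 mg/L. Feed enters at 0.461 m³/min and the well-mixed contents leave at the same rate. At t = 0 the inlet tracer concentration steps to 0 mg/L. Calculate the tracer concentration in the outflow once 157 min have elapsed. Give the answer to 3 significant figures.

Transient balance on the dissolved component: V dC/dt = Q(C_in − C).
So dC/dt = (C_in − C)/τ with τ = V/Q = 24.3/0.461 = 52.711 min.
Solution: C(t) = C_in + (C₀ − C_in) e^(−t/τ).
C(157) = 0 + (4.53 − 0)·e^(−157/52.711) = 0 + (4.5300)·0.050870 = 0.23044 mg/L.

0.230 mg/L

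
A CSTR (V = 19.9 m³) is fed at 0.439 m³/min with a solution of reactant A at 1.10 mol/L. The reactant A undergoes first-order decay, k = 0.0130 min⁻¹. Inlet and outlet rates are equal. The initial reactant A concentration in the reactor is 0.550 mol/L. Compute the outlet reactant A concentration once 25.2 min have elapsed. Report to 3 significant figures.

V dC/dt = Q(C_in − C) − k V C.
This is linear with rate a = Q/V + k = 0.035060 min⁻¹.
C_ss = Q C_in/(Q + kV) = 0.69213 mol/L; C(t) = C_ss + (C₀ − C_ss) e^(−a t).
C(25.2) = 0.69213 + (-0.14213)·e^(−0.035060·25.2) = 0.69213 + (-0.14213)·0.41333 = 0.63338 mol/L.

0.633 mol/L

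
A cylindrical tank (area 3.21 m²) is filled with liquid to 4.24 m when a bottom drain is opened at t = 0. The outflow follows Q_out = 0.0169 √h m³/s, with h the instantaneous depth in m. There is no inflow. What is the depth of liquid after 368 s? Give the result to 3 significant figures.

A dh/dt = −Q_out = −0.0169 √h.
Separate and integrate: 2(√h − √h₀) = −(0.0169/A) t.
√h = √4.24 − 0.0169·368/(2·3.21) = 2.0591 − 0.96872 = 1.0904.
h = 1.0904² = 1.1890 m.

1.19 m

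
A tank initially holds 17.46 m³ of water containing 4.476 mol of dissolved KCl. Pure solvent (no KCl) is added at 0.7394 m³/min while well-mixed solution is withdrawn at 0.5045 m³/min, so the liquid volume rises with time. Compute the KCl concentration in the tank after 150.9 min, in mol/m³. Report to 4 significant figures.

Total volume: dV/dt = Q_in − Q_out = 0.234900 m³/min, so V(t) = 17.46 + 0.234900 t and V(150.9) = 52.9064 m³.
Solute balance: dm/dt = 0 − Q_out C = −Q_out m/V(t).
Separate: dm/m = −Q_out dt/V(t) ⇒ ln(m/m₀) = −(Q_out/(Q_in−Q_out)) ln(V/V₀).
m = m₀ (V₀/V)^(Q_out/(Q_in−Q_out)) = 4.476 × (17.46/52.9064)^(2.14772) = 0.413846 mol.
C = m/V = 0.413846/52.9064 = 0.00782223 mol/m³.

0.007822 mol/m³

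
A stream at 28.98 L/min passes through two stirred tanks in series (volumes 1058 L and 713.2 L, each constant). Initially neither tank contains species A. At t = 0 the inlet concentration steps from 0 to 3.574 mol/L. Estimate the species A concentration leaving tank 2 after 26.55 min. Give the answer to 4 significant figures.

0.7879 mol/L

Time constants: τᵢ = Vᵢ/Q for each well-mixed tank.
τ₁ = 1058/28.98 = 36.5079 min; τ₂ = 713.2/28.98 = 24.6101 min.
Tank 1: C₁ = C_in(1 − e^(−t/τ₁)). Tank 2 (τ₁ ≠ τ₂): C₂ = C_in[1 − (τ₁ e^(−t/τ₁) − τ₂ e^(−t/τ₂))/(τ₁ − τ₂)].
At t = 26.55: e^(−t/τ₁) = 0.483241, e^(−t/τ₂) = 0.339994.
C₂ = 3.574·[1 − (36.5079·0.483241 − 24.6101·0.339994)/(11.8979)] = 3.574·0.220460 = 0.787924 mol/L.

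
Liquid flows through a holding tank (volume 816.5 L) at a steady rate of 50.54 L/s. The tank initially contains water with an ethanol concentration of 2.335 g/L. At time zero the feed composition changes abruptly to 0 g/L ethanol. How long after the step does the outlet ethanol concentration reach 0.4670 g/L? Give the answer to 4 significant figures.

26.00 s

Mass balance on the solute (V constant): V dC/dt = Q(C_in − C), so τ = V/Q = 16.1555 s.
C(t) = C_in + (C₀ − C_in) e^(−t/τ). Set C = 0.4670 and solve for t:
e^(−t/τ) = (C − C_in)/(C₀ − C_in) = (0.4670 − 0)/(2.335 − 0) = 0.200000
t = −τ ln(…) = 16.1555 × 1.60944 = 26.0013 s.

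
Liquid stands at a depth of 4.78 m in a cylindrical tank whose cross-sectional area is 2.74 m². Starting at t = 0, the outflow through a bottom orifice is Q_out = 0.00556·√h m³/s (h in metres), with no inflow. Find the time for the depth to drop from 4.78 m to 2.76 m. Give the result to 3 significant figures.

517 s

A dh/dt = −Q_out = −0.00556 √h.
Separate and integrate: 2(√h − √h₀) = −(0.00556/A) t.
t = 2A(√h₀ − √h)/0.00556 = 2·2.74·(√4.78 − √2.76)/0.00556
  = 5.4800 × (2.1863 − 1.6613) / 0.00556 = 517.44 s.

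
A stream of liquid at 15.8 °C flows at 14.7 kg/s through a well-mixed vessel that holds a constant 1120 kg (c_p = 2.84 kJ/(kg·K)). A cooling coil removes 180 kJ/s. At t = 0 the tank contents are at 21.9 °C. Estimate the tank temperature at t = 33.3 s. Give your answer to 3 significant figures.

Heat balance on the well-mixed liquid: M c_p dT/dt = ṁ c_p (T_in − T) − 180.
Rearrange: dT/dt = (T_ss − T)/τ with τ = M/ṁ = 76.190 s and T_ss = T_in − Q̇/(ṁ c_p) = 11.488 °C.
Solution: T(t) = T_ss + (T₀ − T_ss) e^(−t/τ).
T(33.3) = 11.488 + (10.412)·e^(−33.3/76.190) = 11.488 + (10.412)·0.64593 = 18.214 °C.

18.2 °C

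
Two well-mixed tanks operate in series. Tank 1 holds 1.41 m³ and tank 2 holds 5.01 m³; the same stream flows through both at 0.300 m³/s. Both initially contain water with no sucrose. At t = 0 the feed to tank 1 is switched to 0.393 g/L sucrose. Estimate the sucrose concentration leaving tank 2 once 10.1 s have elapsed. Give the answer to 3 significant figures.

0.112 g/L

Each tank obeys Vᵢ dCᵢ/dt = Q(Cᵢ₋₁ − Cᵢ), so τᵢ = Vᵢ/Q.
τ₁ = 1.41/0.300 = 4.7000 s; τ₂ = 5.01/0.300 = 16.700 s.
Solving the cascade with C₁(0)=C₂(0)=0 gives C₂(t) = C_in[1 − (τ₁ e^(−t/τ₁) − τ₂ e^(−t/τ₂))/(τ₁ − τ₂)].
At t = 10.1: e^(−t/τ₁) = 0.11661, e^(−t/τ₂) = 0.54619.
C₂ = 0.393·[1 − (4.7000·0.11661 − 16.700·0.54619)/(-12.000)] = 0.393·0.28556 = 0.11222 g/L.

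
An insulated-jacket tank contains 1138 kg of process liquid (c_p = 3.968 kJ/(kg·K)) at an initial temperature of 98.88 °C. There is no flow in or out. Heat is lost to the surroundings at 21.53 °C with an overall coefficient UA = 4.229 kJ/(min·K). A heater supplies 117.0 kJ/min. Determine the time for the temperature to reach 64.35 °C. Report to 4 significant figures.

1268 min

M c_p dT/dt = −UA(T − T_amb) + Q̇.
τ = M c_p/UA = 1067.77 min; T_ss = T_amb + Q̇/UA = 21.53 + 117.0/4.229 = 49.1961 °C.
T(t) = T_ss + (T₀ − T_ss)e^(−t/τ); set T = 64.35:
t = −τ ln[(T − T_ss)/(T₀ − T_ss)] = −1067.77 · ln(0.305006) = 1267.89 min.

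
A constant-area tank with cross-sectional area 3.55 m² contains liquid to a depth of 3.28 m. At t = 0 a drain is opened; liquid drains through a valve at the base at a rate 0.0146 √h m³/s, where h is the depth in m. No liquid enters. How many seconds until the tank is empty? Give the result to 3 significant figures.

With no inflow, A dh/dt = −0.0146 √h.
This is separable: 2 d(√h)/dt = −0.0146/A, so √h = √h₀ − (0.0146/(2A)) t.
Tank is empty when √h = 0: t_empty = 2A√h₀/0.0146.
t_empty = 2·3.55·√3.28/0.0146 = 7.1000·1.8111/0.0146 = 880.73 s.

881 s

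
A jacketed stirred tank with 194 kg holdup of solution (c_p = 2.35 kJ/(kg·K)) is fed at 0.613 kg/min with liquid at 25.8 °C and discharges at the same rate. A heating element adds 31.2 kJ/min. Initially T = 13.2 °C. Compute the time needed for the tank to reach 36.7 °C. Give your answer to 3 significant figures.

First-law balance (no shaft work): M c_p dT/dt = ṁ c_p (T_in − T) + 31.2.
τ = M/ṁ = 316.48 min; T_ss = T_in + Q̇/(ṁ c_p) = 47.458 °C.
T(t) = T_ss + (T₀ − T_ss) e^(−t/τ). Set T = 36.7:
e^(−t/τ) = (36.7 − 47.458)/(13.2 − 47.458) = 0.31404
t = −316.48 · ln(0.31404) = 366.56 min.

367 min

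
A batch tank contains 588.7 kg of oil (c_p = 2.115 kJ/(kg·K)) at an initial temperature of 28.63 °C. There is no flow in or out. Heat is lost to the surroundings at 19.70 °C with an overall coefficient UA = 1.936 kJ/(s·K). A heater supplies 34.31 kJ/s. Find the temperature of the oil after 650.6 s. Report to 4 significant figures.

34.23 °C

Lumped-capacitance energy balance: M c_p dT/dt = UA(T_amb − T) + Q̇.
dT/dt = (T_ss − T)/τ with T_ss = T_amb + Q̇/UA = 19.70 + 34.31/1.936 = 37.4221 °C, τ = M c_p/UA = 588.7·2.115/1.936 = 643.130 s.
Integrating: T(t) = T_ss + (T₀ − T_ss) e^(−t/τ).
T(650.6) = 37.4221 + (-8.79211)·0.363631 = 34.2250 °C.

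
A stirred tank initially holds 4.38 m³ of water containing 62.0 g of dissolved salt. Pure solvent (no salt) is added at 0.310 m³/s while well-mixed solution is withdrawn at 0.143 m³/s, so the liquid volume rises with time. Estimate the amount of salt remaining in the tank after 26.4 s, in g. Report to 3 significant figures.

Let m(t) be the amount of salt. Volume: V(t) = V₀ + (Q_in − Q_out) t = 4.38 + 0.16700 t; V(26.4) = 8.7888 m³.
Solute balance: dm/dt = 0 − Q_out C = −Q_out m/V(t).
Separate: dm/m = −Q_out dt/V(t) ⇒ ln(m/m₀) = −(Q_out/(Q_in−Q_out)) ln(V/V₀).
m = m₀ (V₀/V)^(Q_out/(Q_in−Q_out)) = 62.0 × (4.38/8.7888)^(0.85629) = 34.151 g.

34.2 g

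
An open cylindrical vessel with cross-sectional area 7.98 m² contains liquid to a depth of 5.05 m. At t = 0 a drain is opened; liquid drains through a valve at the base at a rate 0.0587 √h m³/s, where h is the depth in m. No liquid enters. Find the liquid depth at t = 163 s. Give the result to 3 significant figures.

Volume balance on the tank: A dh/dt = −0.0587 √h.
Separate and integrate: 2(√h − √h₀) = −(0.0587/A) t.
√h = √5.05 − 0.0587·163/(2·7.98) = 2.2472 − 0.59951 = 1.6477.
h = 1.6477² = 2.7150 m.

2.71 m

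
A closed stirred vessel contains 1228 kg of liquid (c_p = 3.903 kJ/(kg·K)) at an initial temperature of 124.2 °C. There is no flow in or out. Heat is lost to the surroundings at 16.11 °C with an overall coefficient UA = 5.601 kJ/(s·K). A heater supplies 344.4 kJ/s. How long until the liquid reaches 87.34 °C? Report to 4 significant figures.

1339 s

Lumped-capacitance energy balance: M c_p dT/dt = UA(T_amb − T) + Q̇.
τ = M c_p/UA = 855.719 s; T_ss = T_amb + Q̇/UA = 16.11 + 344.4/5.601 = 77.5990 °C.
T(t) = T_ss + (T₀ − T_ss)e^(−t/τ); set T = 87.34:
t = −τ ln[(T − T_ss)/(T₀ − T_ss)] = −855.719 · ln(0.209030) = 1339.44 s.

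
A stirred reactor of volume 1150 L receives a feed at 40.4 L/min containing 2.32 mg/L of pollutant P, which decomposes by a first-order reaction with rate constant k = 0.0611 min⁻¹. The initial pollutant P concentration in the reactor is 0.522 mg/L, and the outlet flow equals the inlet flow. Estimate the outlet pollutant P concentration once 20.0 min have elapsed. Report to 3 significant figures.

0.800 mg/L

Species balance: V dC/dt = Q C_in − Q C − k V C.
dC/dt = (Q/V) C_in − (Q/V + k) C; effective rate a = Q/V + k = 0.035130 + 0.0611 = 0.096230 min⁻¹.
C_ss = Q C_in/(Q + kV) = 0.84695 mg/L; C(t) = C_ss + (C₀ − C_ss) e^(−a t).
C(20.0) = 0.84695 + (-0.32495)·e^(−0.096230·20.0) = 0.84695 + (-0.32495)·0.14593 = 0.79953 mg/L.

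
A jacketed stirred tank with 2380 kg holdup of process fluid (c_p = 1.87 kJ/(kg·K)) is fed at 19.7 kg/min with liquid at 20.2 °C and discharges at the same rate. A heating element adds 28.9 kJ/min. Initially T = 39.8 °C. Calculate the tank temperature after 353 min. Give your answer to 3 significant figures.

22.0 °C

Energy balance: M c_p dT/dt = ṁ c_p (T_in − T) + 28.9.
τ = M/ṁ = 120.81 min; T_ss = T_in + Q̇/(ṁ c_p) = 20.2 + 28.9/(19.7·1.87) = 20.984 °C.
Integrating: T(t) = T_ss + (T₀ − T_ss) e^(−t/τ).
T(353) = 20.984 + (18.816)·e^(−353/120.81) = 20.984 + (18.816)·0.053832 = 21.997 °C.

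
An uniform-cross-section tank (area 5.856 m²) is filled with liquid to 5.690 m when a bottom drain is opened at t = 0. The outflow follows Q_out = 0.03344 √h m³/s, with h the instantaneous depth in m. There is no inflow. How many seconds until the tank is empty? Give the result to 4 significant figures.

835.5 s

With no inflow, A dh/dt = −0.03344 √h.
∫ h^(−1/2) dh = −(0.03344/A) ∫ dt, giving 2√h = 2√h₀ − (0.03344/A) t.
Tank is empty when √h = 0: t_empty = 2A√h₀/0.03344.
t_empty = 2·5.856·√5.690/0.03344 = 11.7120·2.38537/0.03344 = 835.451 s.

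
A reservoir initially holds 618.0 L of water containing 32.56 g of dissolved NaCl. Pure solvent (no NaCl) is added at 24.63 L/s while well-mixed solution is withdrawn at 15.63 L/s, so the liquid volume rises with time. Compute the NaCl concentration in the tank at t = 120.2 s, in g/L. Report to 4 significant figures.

0.003305 g/L

Total volume: dV/dt = Q_in − Q_out = 9.00000 L/s, so V(t) = 618.0 + 9.00000 t and V(120.2) = 1699.80 L.
No NaCl enters, so dm/dt = −Q_out · (m/V).
Separate: dm/m = −Q_out dt/V(t) ⇒ ln(m/m₀) = −(Q_out/(Q_in−Q_out)) ln(V/V₀).
m = m₀ (V₀/V)^(Q_out/(Q_in−Q_out)) = 32.56 × (618.0/1699.80)^(1.73667) = 5.61794 g.
C = m/V = 5.61794/1699.80 = 0.00330506 g/L.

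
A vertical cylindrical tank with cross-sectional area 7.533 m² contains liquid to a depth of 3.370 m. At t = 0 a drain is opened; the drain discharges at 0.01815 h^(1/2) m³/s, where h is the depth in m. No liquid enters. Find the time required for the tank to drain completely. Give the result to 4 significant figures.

1524 s

With no inflow, A dh/dt = −0.01815 √h.
This is separable: 2 d(√h)/dt = −0.01815/A, so √h = √h₀ − (0.01815/(2A)) t.
Set h = 0: 2√h₀ = (0.01815/A) t_empty ⇒ t_empty = 2A√h₀/0.01815.
t_empty = 2·7.533·√3.370/0.01815 = 15.0660·1.83576/0.01815 = 1523.83 s.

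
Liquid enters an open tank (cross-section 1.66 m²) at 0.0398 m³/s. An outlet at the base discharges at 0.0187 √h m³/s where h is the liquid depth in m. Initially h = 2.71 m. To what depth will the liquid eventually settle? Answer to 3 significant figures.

4.53 m

A dh/dt = Q_in − 0.0187 √h. Steady state requires inflow = outflow:
Q_in = 0.0187 √h_ss ⇒ √h_ss = 0.0398/0.0187 = 2.1283.
h_ss = 2.1283² = 4.5298 m. (Since h₀ = 2.71 m < h_ss, the level will rise toward this value.)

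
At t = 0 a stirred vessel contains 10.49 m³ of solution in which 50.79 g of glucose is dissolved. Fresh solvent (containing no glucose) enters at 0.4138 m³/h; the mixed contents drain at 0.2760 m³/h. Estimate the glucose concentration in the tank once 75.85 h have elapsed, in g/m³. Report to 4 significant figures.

0.6073 g/m³

Let m(t) be the amount of glucose. Volume: V(t) = V₀ + (Q_in − Q_out) t = 10.49 + 0.137800 t; V(75.85) = 20.9421 m³.
No glucose enters, so dm/dt = −Q_out · (m/V).
dm/m = −Q_out dt/(V₀ + 0.137800 t); integrating gives ln(m/m₀) = −(Q_out/(Q_in−Q_out)) ln(V/V₀).
m = m₀ (V₀/V)^(Q_out/(Q_in−Q_out)) = 50.79 × (10.49/20.9421)^(2.00290) = 12.7179 g.
C = m/V = 12.7179/20.9421 = 0.607289 g/m³.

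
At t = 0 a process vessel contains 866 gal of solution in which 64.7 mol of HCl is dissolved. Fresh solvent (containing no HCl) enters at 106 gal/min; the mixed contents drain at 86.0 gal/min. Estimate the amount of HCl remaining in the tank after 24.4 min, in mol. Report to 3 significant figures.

Let m(t) be the amount of HCl. Volume: V(t) = V₀ + (Q_in − Q_out) t = 866 + 20.000 t; V(24.4) = 1354.0 gal.
Solute balance: dm/dt = 0 − Q_out C = −Q_out m/V(t).
Separate: dm/m = −Q_out dt/V(t) ⇒ ln(m/m₀) = −(Q_out/(Q_in−Q_out)) ln(V/V₀).
m = m₀ (V₀/V)^(Q_out/(Q_in−Q_out)) = 64.7 × (866/1354.0)^(4.3000) = 9.4683 mol.

9.47 mol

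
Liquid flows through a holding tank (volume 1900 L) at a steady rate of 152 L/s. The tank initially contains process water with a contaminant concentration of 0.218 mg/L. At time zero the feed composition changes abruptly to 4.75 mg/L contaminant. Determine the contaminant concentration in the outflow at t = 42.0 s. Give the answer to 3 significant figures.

4.59 mg/L

Mass balance on the solute (V constant): V dC/dt = Q(C_in − C).
So dC/dt = (C_in − C)/τ with τ = V/Q = 1900/152 = 12.500 s.
This is linear first-order; C(t) = C_in + (C₀ − C_in) e^(−t/τ).
C(42.0) = 4.75 + (0.218 − 4.75)·e^(−42.0/12.500) = 4.75 + (-4.5320)·0.034735 = 4.5926 mg/L.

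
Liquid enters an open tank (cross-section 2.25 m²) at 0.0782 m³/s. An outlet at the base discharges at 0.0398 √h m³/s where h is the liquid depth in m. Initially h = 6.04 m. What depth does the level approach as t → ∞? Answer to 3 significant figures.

Mass balance (ρ constant): A dh/dt = Q_in − 0.0398 √h. At steady state dh/dt = 0:
Q_in = 0.0398 √h_ss ⇒ √h_ss = 0.0782/0.0398 = 1.9648.
h_ss = 1.9648² = 3.8605 m. (Since h₀ = 6.04 m > h_ss, the level will fall toward this value.)

3.86 m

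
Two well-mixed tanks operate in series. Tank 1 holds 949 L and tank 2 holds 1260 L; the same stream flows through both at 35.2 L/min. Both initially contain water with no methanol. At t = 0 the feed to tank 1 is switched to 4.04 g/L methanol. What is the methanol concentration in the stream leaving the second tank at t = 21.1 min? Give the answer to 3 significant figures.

0.598 g/L

Time constants: τᵢ = Vᵢ/Q for each well-mixed tank.
τ₁ = 949/35.2 = 26.960 min; τ₂ = 1260/35.2 = 35.795 min.
Solving the cascade with C₁(0)=C₂(0)=0 gives C₂(t) = C_in[1 − (τ₁ e^(−t/τ₁) − τ₂ e^(−t/τ₂))/(τ₁ − τ₂)].
At t = 21.1: e^(−t/τ₁) = 0.45720, e^(−t/τ₂) = 0.55463.
C₂ = 4.04·[1 − (26.960·0.45720 − 35.795·0.55463)/(-8.8352)] = 4.04·0.14808 = 0.59825 g/L.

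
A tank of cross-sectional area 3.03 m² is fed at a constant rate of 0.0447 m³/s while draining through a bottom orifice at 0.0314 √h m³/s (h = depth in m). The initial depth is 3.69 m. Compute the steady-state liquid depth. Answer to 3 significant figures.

2.03 m

Accumulation of liquid (constant cross-section A): A dh/dt = Q_in − 0.0314 √h. At steady state dh/dt = 0:
Q_in = 0.0314 √h_ss ⇒ √h_ss = 0.0447/0.0314 = 1.4236.
h_ss = 1.4236² = 2.0265 m. (Since h₀ = 3.69 m > h_ss, the level will fall toward this value.)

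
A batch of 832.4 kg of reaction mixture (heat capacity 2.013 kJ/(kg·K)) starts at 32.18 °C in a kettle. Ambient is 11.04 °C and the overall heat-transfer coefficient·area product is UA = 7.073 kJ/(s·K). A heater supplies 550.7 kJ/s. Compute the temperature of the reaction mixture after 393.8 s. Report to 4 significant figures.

Energy balance: M c_p dT/dt = −UA(T − T_amb) + Q̇.
dT/dt = (T_ss − T)/τ with T_ss = T_amb + Q̇/UA = 11.04 + 550.7/7.073 = 88.8995 °C, τ = M c_p/UA = 832.4·2.013/7.073 = 236.904 s.
Solution: T(t) = T_ss + (T₀ − T_ss) e^(−t/τ).
T(393.8) = 88.8995 + (-56.7195)·0.189706 = 78.1394 °C.

78.14 °C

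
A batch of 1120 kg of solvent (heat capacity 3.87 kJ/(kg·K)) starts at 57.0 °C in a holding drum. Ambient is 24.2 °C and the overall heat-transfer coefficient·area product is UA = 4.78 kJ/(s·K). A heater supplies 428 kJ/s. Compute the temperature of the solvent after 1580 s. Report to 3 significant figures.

104 °C

Lumped-capacitance energy balance: M c_p dT/dt = UA(T_amb − T) + Q̇.
dT/dt = (T_ss − T)/τ with T_ss = T_amb + Q̇/UA = 24.2 + 428/4.78 = 113.74 °C, τ = M c_p/UA = 1120·3.87/4.78 = 906.78 s.
This is linear first-order; T(t) = T_ss + (T₀ − T_ss) e^(−t/τ).
T(1580) = 113.74 + (-56.740)·0.17509 = 103.80 °C.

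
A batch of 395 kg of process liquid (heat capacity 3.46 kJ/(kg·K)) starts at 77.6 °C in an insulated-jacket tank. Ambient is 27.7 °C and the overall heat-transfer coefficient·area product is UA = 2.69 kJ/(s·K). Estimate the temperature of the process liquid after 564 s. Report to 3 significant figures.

Heat balance on the well-mixed liquid: M c_p dT/dt = −UA(T − T_amb).
dT/dt = (T_ss − T)/τ with T_ss = T_amb = 27.700 °C, τ = M c_p/UA = 395·3.46/2.69 = 508.07 s.
Integrating: T(t) = T_ss + (T₀ − T_ss) e^(−t/τ).
T(564) = 27.700 + (49.900)·0.32953 = 44.144 °C.

44.1 °C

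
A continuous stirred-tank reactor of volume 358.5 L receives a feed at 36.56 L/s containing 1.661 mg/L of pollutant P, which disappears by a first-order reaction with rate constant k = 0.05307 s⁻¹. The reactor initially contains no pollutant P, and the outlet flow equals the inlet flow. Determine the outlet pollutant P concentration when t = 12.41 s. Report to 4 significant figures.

V dC/dt = Q(C_in − C) − k V C.
dC/dt = (Q/V) C_in − (Q/V + k) C; effective rate a = Q/V + k = 0.101980 + 0.05307 = 0.155050 s⁻¹.
C_ss = Q C_in/(Q + kV) = 1.09248 mg/L; C(t) = C_ss + (C₀ − C_ss) e^(−a t).
C(12.41) = 1.09248 + (-1.09248)·e^(−0.155050·12.41) = 1.09248 + (-1.09248)·0.145996 = 0.932982 mg/L.

0.9330 mg/L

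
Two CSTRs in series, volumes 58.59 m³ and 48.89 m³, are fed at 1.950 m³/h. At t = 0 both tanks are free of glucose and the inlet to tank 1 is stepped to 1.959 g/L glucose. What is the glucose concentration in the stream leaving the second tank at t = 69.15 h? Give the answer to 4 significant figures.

Species balance on tank i: dCᵢ/dt = (Cᵢ₋₁ − Cᵢ)/τᵢ with τᵢ = Vᵢ/Q.
τ₁ = 58.59/1.950 = 30.0462 h; τ₂ = 48.89/1.950 = 25.0718 h.
Tank 1: C₁ = C_in(1 − e^(−t/τ₁)). Tank 2 (τ₁ ≠ τ₂): C₂ = C_in[1 − (τ₁ e^(−t/τ₁) − τ₂ e^(−t/τ₂))/(τ₁ − τ₂)].
At t = 69.15: e^(−t/τ₁) = 0.100113, e^(−t/τ₂) = 0.0634134.
C₂ = 1.959·[1 − (30.0462·0.100113 − 25.0718·0.0634134)/(4.97436)] = 1.959·0.714916 = 1.40052 g/L.

1.401 g/L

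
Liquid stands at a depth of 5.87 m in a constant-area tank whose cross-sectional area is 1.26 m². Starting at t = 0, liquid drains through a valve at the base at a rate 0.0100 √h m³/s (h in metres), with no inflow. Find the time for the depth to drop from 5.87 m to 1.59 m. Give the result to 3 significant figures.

293 s

With no inflow, A dh/dt = −0.0100 √h.
∫ h^(−1/2) dh = −(0.0100/A) ∫ dt, giving 2√h = 2√h₀ − (0.0100/A) t.
t = 2A(√h₀ − √h)/0.0100 = 2·1.26·(√5.87 − √1.59)/0.0100
  = 2.5200 × (2.4228 − 1.2610) / 0.0100 = 292.79 s.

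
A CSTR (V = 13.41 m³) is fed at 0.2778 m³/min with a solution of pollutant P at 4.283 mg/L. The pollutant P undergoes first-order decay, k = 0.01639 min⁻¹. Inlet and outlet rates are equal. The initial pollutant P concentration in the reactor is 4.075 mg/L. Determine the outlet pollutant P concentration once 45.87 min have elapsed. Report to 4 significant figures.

2.698 mg/L

Accumulation = in − out − consumed: V dC/dt = Q C_in − Q C − k V C.
This is linear with rate a = Q/V + k = 0.0371059 min⁻¹.
C_ss = Q C_in/(Q + kV) = 2.39116 mg/L; C(t) = C_ss + (C₀ − C_ss) e^(−a t).
C(45.87) = 2.39116 + (1.68384)·e^(−0.0371059·45.87) = 2.39116 + (1.68384)·0.182310 = 2.69814 mg/L.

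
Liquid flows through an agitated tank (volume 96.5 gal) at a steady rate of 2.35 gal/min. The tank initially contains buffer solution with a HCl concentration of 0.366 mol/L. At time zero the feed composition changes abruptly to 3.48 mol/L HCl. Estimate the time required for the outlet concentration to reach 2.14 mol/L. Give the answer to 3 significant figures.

34.6 min

Accumulation = in − out for the solute gives V dC/dt = Q(C_in − C), so τ = V/Q = 41.064 min.
C(t) = C_in + (C₀ − C_in) e^(−t/τ). Set C = 2.14 and solve for t:
e^(−t/τ) = (C − C_in)/(C₀ − C_in) = (2.14 − 3.48)/(0.366 − 3.48) = 0.43031
t = −τ ln(…) = 41.064 × 0.84324 = 34.627 min.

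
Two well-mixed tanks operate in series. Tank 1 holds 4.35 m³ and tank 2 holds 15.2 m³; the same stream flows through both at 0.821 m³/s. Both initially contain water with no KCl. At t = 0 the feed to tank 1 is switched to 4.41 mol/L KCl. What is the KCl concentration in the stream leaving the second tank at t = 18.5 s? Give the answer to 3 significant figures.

2.19 mol/L

Species balance on tank i: dCᵢ/dt = (Cᵢ₋₁ − Cᵢ)/τᵢ with τᵢ = Vᵢ/Q.
τ₁ = 4.35/0.821 = 5.2984 s; τ₂ = 15.2/0.821 = 18.514 s.
Tank 1: C₁ = C_in(1 − e^(−t/τ₁)). Tank 2 (τ₁ ≠ τ₂): C₂ = C_in[1 − (τ₁ e^(−t/τ₁) − τ₂ e^(−t/τ₂))/(τ₁ − τ₂)].
At t = 18.5: e^(−t/τ₁) = 0.030452, e^(−t/τ₂) = 0.36816.
C₂ = 4.41·[1 − (5.2984·0.030452 − 18.514·0.36816)/(-13.216)] = 4.41·0.49645 = 2.1893 mol/L.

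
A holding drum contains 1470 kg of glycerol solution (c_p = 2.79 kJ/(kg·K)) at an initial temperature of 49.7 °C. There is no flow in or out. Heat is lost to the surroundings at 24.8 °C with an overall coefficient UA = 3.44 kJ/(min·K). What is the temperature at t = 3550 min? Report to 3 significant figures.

26.1 °C

Unsteady energy balance on the tank contents: M c_p dT/dt = −UA(T − T_amb).
dT/dt = (T_ss − T)/τ with T_ss = T_amb = 24.800 °C, τ = M c_p/UA = 1470·2.79/3.44 = 1192.2 min.
Integrating: T(t) = T_ss + (T₀ − T_ss) e^(−t/τ).
T(3550) = 24.800 + (24.900)·0.050915 = 26.068 °C.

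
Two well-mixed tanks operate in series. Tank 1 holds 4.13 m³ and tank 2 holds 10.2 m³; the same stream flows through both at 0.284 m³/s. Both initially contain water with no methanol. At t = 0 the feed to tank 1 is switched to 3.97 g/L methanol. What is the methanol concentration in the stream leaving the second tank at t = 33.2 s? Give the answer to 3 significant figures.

1.60 g/L

Species balance on tank i: dCᵢ/dt = (Cᵢ₋₁ − Cᵢ)/τᵢ with τᵢ = Vᵢ/Q.
τ₁ = 4.13/0.284 = 14.542 s; τ₂ = 10.2/0.284 = 35.915 s.
Tank 1: C₁ = C_in(1 − e^(−t/τ₁)). Tank 2 (τ₁ ≠ τ₂): C₂ = C_in[1 − (τ₁ e^(−t/τ₁) − τ₂ e^(−t/τ₂))/(τ₁ − τ₂)].
At t = 33.2: e^(−t/τ₁) = 0.10198, e^(−t/τ₂) = 0.39677.
C₂ = 3.97·[1 − (14.542·0.10198 − 35.915·0.39677)/(-21.373)] = 3.97·0.40265 = 1.5985 g/L.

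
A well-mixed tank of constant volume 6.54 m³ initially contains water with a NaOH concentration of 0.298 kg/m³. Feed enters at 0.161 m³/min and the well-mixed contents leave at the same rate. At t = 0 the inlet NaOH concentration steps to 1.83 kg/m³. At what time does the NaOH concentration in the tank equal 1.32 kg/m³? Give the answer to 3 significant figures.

44.7 min

Species balance: V dC/dt = Q(C_in − C) ⇒ τ = V/Q = 40.621 min.
C(t) = C_in + (C₀ − C_in) e^(−t/τ). Set C = 1.32 and solve for t:
e^(−t/τ) = (C − C_in)/(C₀ − C_in) = (1.32 − 1.83)/(0.298 − 1.83) = 0.33290
t = −τ ln(…) = 40.621 × 1.0999 = 44.680 min.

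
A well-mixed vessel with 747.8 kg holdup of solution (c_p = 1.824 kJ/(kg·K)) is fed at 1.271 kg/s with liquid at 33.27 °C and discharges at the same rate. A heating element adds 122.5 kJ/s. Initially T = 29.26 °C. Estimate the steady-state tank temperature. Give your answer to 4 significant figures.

86.11 °C

Heat balance on the well-mixed liquid: M c_p dT/dt = ṁ c_p (T_in − T) + 122.5.
At steady state dT/dt = 0 ⇒ T_ss = T_in + Q̇/(ṁ c_p) = 33.27 + 122.5/(1.271·1.824) = 86.1104 °C.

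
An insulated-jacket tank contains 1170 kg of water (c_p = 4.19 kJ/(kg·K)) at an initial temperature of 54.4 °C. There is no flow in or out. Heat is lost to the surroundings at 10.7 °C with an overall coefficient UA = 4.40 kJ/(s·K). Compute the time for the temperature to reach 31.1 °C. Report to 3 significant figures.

Lumped-capacitance energy balance: M c_p dT/dt = UA(T_amb − T).
τ = M c_p/UA = 1114.2 s; T_ss = T_amb = 10.700 °C.
T(t) = T_ss + (T₀ − T_ss)e^(−t/τ); set T = 31.1:
t = −τ ln[(T − T_ss)/(T₀ − T_ss)] = −1114.2 · ln(0.46682) = 848.78 s.

849 s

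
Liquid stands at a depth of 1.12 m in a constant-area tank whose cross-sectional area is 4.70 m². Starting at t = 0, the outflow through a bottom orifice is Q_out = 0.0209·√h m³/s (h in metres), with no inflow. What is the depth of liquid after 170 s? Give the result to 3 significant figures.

0.463 m

A dh/dt = −Q_out = −0.0209 √h.
This is separable: 2 d(√h)/dt = −0.0209/A, so √h = √h₀ − (0.0209/(2A)) t.
√h = √1.12 − 0.0209·170/(2·4.70) = 1.0583 − 0.37798 = 0.68032.
h = 0.68032² = 0.46284 m.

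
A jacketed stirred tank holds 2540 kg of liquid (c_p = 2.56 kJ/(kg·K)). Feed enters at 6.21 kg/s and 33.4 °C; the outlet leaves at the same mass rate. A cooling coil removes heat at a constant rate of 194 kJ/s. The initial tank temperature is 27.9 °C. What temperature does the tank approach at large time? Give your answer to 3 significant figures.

First-law balance (no shaft work): M c_p dT/dt = ṁ c_p (T_in − T) − 194.
At steady state dT/dt = 0 ⇒ T_ss = T_in − Q̇/(ṁ c_p) = 33.4 − 194/(6.21·2.56) = 21.197 °C.

21.2 °C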